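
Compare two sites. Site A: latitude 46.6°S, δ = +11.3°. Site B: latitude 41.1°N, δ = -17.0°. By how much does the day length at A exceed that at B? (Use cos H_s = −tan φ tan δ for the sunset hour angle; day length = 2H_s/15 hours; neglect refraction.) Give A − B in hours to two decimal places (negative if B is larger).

+0.44 h

A: H_s = arccos(−tan -46.6° · tan 11.3°) = 77.80°, so 2H_s/15 = 10.3733 h.
B: H_s = arccos(−tan 41.1° · tan -17.0°) = 74.53°, so 2H_s/15 = 9.9373 h.
A − B = 10.3733 − 9.9373 = 0.4360 h.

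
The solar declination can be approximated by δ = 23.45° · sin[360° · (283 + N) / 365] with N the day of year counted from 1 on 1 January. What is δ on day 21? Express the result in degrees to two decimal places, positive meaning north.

-20.34°

360 × (283 + 21) / 365 = 299.836°; sin(299.836°) = -0.8675.
δ = 23.45 × -0.8675 = -20.343° ≈ -20.34°.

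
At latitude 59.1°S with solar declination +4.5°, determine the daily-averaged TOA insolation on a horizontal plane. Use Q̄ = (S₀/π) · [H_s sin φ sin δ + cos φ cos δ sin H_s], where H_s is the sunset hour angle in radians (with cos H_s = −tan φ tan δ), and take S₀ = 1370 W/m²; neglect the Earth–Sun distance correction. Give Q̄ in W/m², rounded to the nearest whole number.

179 W/m²

cos H_s = −tan(-59.1°) · tan(4.5°) = 0.1315, so H_s = arccos(0.1315) = 82.44°. In radians, H_s = 1.4388.
H_s sin φ sin δ = 1.4388 × -0.8581 × 0.0785 = -0.0969.
cos φ cos δ sin H_s = 0.5135 × 0.9969 × 0.9913 = 0.5075.
Q̄ = (1370/π) × (-0.0969 + 0.5075) = 436.08 × 0.4106 = 179.05 W/m².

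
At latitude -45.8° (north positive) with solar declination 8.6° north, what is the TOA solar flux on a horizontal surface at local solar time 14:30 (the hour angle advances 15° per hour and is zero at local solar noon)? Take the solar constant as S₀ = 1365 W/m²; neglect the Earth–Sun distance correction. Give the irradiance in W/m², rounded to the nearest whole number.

600 W/m²

Hour angle H = 15° × (14.5 − 12) = 37.50°.
With φ = -45.8°, δ = 8.6°, H = 37.50°: sin φ sin δ = -0.1072, cos φ cos δ cos H = 0.5469, so cos θ_z = 0.4397.
Top-of-atmosphere irradiance = S₀ cos θ_z = 1365 × 0.4397 = 600.19 W/m².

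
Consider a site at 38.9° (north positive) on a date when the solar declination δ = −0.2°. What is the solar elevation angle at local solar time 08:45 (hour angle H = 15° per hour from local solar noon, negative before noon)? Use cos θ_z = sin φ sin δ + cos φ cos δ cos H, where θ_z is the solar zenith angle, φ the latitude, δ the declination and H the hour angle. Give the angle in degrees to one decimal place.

30.7°

Hour angle H = 15° × (8.75 − 12) = -48.75°.
With φ = 38.9°, δ = -0.2°, H = -48.75°: sin φ sin δ = -0.0022, cos φ cos δ cos H = 0.5131, so cos θ_z = 0.5109.
θ_z = arccos(0.5109) = 59.28°, so the elevation is 90° − 59.28° = 30.72°.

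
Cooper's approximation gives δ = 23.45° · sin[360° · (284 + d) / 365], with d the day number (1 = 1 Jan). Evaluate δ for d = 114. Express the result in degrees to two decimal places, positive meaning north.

+12.62°

360 × (284 + 114) / 365 = 392.548°; sin(392.548°) = 0.5380.
δ = 23.45 × 0.5380 = 12.616° ≈ +12.62°.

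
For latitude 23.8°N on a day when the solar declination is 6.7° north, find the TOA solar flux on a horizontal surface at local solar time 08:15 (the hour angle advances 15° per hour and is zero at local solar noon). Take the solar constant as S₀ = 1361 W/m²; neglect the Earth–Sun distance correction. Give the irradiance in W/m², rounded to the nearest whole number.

Hour angle H = 15° × (8.25 − 12) = -56.25°.
cos θ_z = sin(23.8°) sin(6.7°) + cos(23.8°) cos(6.7°) cos(-56.25°) = 0.0471 + 0.5049 = 0.5520.
Top-of-atmosphere irradiance = S₀ cos θ_z = 1361 × 0.5520 = 751.27 W/m².

751 W/m²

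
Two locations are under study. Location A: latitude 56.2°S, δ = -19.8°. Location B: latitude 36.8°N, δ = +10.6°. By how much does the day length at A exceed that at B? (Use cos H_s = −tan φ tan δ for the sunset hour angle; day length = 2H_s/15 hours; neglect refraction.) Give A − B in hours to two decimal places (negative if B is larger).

A: H_s = arccos(−tan -56.2° · tan -19.8°) = 122.53°, so 2H_s/15 = 16.3373 h.
B: H_s = arccos(−tan 36.8° · tan 10.6°) = 98.05°, so 2H_s/15 = 13.0733 h.
A − B = 16.3373 − 13.0733 = 3.2640 h.

+3.26 h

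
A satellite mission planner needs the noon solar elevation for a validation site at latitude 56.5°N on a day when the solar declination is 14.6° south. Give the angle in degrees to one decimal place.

At local solar noon the hour angle is zero, so the elevation is 90° − |φ − δ| = 90° − |56.5° − (-14.6°)| = 90° − 71.1° = 18.9°.

18.9°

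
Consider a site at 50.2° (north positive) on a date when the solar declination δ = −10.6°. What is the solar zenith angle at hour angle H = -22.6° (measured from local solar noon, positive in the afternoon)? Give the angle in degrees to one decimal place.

cos θ_z = sin φ sin δ + cos φ cos δ cos H = (0.7683)(-0.1840) + (0.6401)(0.9829)(0.9232) = 0.4395.
θ_z = arccos(0.4395) = 63.93°.

63.9°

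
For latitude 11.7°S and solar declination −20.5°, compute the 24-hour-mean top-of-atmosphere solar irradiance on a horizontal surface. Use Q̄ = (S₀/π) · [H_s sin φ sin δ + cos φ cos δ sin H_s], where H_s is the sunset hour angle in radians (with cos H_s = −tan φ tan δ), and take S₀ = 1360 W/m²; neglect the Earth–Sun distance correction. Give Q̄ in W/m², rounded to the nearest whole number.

The sunset hour angle satisfies cos H_s = −tan φ tan δ = -0.0774, giving H_s = 94.44°. In radians, H_s = 1.6483.
H_s sin φ sin δ = 1.6483 × -0.2028 × -0.3502 = 0.1171.
cos φ cos δ sin H_s = 0.9792 × 0.9367 × 0.9970 = 0.9145.
Q̄ = (1360/π) × (0.1171 + 0.9145) = 432.90 × 1.0316 = 446.58 W/m².

447 W/m²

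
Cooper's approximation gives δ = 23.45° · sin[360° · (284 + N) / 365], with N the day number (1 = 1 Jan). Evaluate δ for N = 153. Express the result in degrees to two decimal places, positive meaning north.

+22.17°

360 × (284 + 153) / 365 = 431.014°; sin(431.014°) = 0.9456.
δ = 23.45 × 0.9456 = 22.174° ≈ +22.17°.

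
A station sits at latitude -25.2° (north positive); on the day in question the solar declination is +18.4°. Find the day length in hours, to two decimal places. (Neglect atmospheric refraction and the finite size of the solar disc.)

10.80 hours

The sunset hour angle satisfies cos H_s = −tan φ tan δ = 0.1565, giving H_s = 81.00°.
Day length = 2 H_s / 15° h⁻¹ = 162.00° / 15 = 10.800 h.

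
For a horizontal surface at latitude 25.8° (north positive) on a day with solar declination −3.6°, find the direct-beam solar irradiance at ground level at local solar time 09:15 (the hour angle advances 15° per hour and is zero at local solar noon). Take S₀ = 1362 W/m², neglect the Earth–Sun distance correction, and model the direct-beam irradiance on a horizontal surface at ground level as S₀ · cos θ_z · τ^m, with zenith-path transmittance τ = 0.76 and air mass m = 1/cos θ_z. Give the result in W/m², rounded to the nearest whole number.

578 W/m²

Hour angle H = 15° × (9.25 − 12) = -41.25°.
cos θ_z = sin φ sin δ + cos φ cos δ cos H = (0.4352)(-0.0628) + (0.9003)(0.9980)(0.7518) = 0.6482.
Air mass m = 1/cos θ_z = 1/0.6482 = 1.543; τ^m = 0.76^1.543 = 0.6548.
Surface direct beam = 1362 × 0.6482 × 0.6548 = 578.09 W/m².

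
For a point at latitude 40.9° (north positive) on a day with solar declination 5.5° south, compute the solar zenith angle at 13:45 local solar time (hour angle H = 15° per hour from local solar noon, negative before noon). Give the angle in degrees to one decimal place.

52.3°

Hour angle H = 15° × (13.75 − 12) = 26.25°.
cos θ_z = sin(40.9°) sin(-5.5°) + cos(40.9°) cos(-5.5°) cos(26.25°) = -0.0628 + 0.6748 = 0.6120.
θ_z = arccos(0.6120) = 52.27°.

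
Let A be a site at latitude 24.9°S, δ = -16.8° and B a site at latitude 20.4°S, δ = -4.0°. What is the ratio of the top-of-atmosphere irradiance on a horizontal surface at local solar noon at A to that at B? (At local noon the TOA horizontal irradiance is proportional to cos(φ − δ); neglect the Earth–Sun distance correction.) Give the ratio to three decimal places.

1.032

A: cos θ_z = cos(-24.9° − (-16.8°)) = 0.9900.
B: cos θ_z = cos(-20.4° − (-4.0°)) = 0.9593.
Ratio A/B = 0.9900 / 0.9593 = 1.0320.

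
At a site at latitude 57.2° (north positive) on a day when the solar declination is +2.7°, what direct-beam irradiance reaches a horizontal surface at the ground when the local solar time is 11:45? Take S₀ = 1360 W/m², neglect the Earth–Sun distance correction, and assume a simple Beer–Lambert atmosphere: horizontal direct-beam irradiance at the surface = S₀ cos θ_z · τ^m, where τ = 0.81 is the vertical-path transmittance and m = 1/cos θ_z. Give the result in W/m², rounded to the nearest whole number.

548 W/m²

Hour angle H = 15° × (11.75 − 12) = -3.75°.
cos θ_z = sin(57.2°) sin(2.7°) + cos(57.2°) cos(2.7°) cos(-3.75°) = 0.0396 + 0.5399 = 0.5795.
Air mass m = 1/cos θ_z = 1/0.5795 = 1.726; τ^m = 0.81^1.726 = 0.6951.
Surface direct beam = 1360 × 0.5795 × 0.6951 = 547.82 W/m².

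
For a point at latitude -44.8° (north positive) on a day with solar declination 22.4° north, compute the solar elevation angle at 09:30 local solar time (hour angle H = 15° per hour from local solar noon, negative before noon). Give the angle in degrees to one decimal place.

14.6°

Hour angle H = 15° × (9.5 − 12) = -37.50°.
With φ = -44.8°, δ = 22.4°, H = -37.50°: sin φ sin δ = -0.2685, cos φ cos δ cos H = 0.5205, so cos θ_z = 0.2520.
θ_z = arccos(0.2520) = 75.40°, so the elevation is 90° − 75.40° = 14.60°.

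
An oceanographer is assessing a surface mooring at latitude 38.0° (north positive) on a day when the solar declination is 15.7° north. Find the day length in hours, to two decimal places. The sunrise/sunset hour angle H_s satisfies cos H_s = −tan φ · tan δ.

13.69 hours

−tan φ tan δ = −(0.7813)(0.2811) = -0.2196; H_s = arccos(-0.2196) = 102.69°.
Day length = 2 H_s / 15° h⁻¹ = 205.38° / 15 = 13.692 h.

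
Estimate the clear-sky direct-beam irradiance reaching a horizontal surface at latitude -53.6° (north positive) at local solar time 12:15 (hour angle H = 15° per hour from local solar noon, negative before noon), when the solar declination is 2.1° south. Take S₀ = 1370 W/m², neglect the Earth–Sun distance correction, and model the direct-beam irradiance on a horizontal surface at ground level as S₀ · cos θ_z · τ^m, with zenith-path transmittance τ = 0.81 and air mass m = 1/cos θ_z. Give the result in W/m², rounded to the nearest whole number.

Hour angle H = 15° × (12.25 − 12) = 3.75°.
With φ = -53.6°, δ = -2.1°, H = 3.75°: sin φ sin δ = 0.0295, cos φ cos δ cos H = 0.5918, so cos θ_z = 0.6213.
Air mass m = 1/cos θ_z = 1/0.6213 = 1.610; τ^m = 0.81^1.610 = 0.7123.
Surface direct beam = 1370 × 0.6213 × 0.7123 = 606.30 W/m².

606 W/m²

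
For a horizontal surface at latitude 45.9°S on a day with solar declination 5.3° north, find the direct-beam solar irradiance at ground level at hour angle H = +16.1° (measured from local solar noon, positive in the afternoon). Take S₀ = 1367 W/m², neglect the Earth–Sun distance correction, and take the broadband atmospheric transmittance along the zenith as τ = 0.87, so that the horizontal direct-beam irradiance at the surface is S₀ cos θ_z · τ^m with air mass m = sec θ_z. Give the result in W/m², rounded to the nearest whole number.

cos θ_z = sin(-45.9°) sin(5.3°) + cos(-45.9°) cos(5.3°) cos(16.10°) = -0.0663 + 0.6658 = 0.5995.
Air mass m = 1/cos θ_z = 1/0.5995 = 1.668; τ^m = 0.87^1.668 = 0.7927.
Surface direct beam = 1367 × 0.5995 × 0.7927 = 649.63 W/m².

650 W/m²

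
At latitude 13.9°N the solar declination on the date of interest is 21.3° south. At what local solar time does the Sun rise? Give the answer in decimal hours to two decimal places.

−tan φ tan δ = −(0.2475)(-0.3899) = 0.0965; H_s = arccos(0.0965) = 84.46°.
Sunrise is at 12 − H_s/15 = 12 − 5.631 = 6.369 h local solar time.

6.37 h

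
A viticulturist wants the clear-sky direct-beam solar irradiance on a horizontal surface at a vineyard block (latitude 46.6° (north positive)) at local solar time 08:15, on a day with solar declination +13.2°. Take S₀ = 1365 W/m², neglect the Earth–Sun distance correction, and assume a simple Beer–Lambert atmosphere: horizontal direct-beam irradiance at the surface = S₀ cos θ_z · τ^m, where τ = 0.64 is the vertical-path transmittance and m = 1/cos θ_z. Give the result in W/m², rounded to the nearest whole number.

Hour angle H = 15° × (8.25 − 12) = -56.25°.
cos θ_z = sin(46.6°) sin(13.2°) + cos(46.6°) cos(13.2°) cos(-56.25°) = 0.1659 + 0.3716 = 0.5375.
Air mass m = 1/cos θ_z = 1/0.5375 = 1.860; τ^m = 0.64^1.860 = 0.4360.
Surface direct beam = 1365 × 0.5375 × 0.4360 = 319.89 W/m².

320 W/m²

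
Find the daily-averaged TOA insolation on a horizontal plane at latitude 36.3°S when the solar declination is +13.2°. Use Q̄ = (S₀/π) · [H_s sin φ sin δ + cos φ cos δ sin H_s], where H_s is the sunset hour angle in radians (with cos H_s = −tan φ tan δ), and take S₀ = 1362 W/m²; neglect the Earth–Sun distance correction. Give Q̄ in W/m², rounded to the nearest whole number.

−tan φ tan δ = −(-0.7346)(0.2345) = 0.1723; H_s = arccos(0.1723) = 80.08°. In radians, H_s = 1.3977.
H_s sin φ sin δ = 1.3977 × -0.5920 × 0.2284 = -0.1890.
cos φ cos δ sin H_s = 0.8059 × 0.9736 × 0.9851 = 0.7729.
Q̄ = (1362/π) × (-0.1890 + 0.7729) = 433.54 × 0.5839 = 253.14 W/m².

253 W/m²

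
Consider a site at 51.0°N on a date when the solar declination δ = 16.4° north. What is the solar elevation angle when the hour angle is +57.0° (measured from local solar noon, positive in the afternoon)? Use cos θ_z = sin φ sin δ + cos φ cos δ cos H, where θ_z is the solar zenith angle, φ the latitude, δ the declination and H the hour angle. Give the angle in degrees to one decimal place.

With φ = 51.0°, δ = 16.4°, H = 57.00°: sin φ sin δ = 0.2194, cos φ cos δ cos H = 0.3288, so cos θ_z = 0.5482.
θ_z = arccos(0.5482) = 56.76°, so the elevation is 90° − 56.76° = 33.24°.

33.2°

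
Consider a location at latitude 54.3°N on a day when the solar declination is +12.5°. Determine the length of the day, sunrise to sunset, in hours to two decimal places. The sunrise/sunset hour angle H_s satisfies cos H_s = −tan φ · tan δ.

The sunset hour angle satisfies cos H_s = −tan φ tan δ = -0.3085, giving H_s = 107.97°.
Day length = 2 H_s / 15° h⁻¹ = 215.94° / 15 = 14.396 h.

14.40 hours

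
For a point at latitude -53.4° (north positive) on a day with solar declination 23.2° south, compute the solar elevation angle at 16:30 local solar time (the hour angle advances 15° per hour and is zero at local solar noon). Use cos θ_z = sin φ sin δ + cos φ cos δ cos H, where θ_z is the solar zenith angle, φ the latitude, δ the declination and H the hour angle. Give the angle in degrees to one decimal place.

Hour angle H = 15° × (16.5 − 12) = 67.50°.
cos θ_z = sin φ sin δ + cos φ cos δ cos H = (-0.8028)(-0.3939) + (0.5962)(0.9191)(0.3827) = 0.5259.
θ_z = arccos(0.5259) = 58.27°, so the elevation is 90° − 58.27° = 31.73°.

31.7°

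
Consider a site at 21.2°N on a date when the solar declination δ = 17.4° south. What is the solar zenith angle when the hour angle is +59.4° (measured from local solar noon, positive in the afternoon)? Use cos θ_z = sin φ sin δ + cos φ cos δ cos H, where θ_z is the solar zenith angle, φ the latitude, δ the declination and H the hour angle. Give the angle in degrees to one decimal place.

cos θ_z = sin φ sin δ + cos φ cos δ cos H = (0.3616)(-0.2990) + (0.9323)(0.9542)(0.5090) = 0.3447.
θ_z = arccos(0.3447) = 69.84°.

69.8°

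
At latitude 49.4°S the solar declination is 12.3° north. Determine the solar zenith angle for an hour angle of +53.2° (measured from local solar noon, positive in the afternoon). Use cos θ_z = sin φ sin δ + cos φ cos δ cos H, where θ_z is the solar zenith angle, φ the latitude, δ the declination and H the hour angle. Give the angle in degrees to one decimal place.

cos θ_z = sin(-49.4°) sin(12.3°) + cos(-49.4°) cos(12.3°) cos(53.20°) = -0.1617 + 0.3809 = 0.2192.
θ_z = arccos(0.2192) = 77.34°.

77.3°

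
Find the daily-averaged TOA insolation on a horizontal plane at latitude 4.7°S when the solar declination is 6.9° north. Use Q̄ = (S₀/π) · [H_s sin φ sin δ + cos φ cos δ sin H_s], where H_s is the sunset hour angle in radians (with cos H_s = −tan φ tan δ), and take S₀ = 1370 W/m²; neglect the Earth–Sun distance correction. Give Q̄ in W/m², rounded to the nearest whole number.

425 W/m²

−tan φ tan δ = −(-0.0822)(0.1210) = 0.0099; H_s = arccos(0.0099) = 89.43°. In radians, H_s = 1.5608.
H_s sin φ sin δ = 1.5608 × -0.0819 × 0.1201 = -0.0154.
cos φ cos δ sin H_s = 0.9966 × 0.9928 × 1.0000 = 0.9894.
Q̄ = (1370/π) × (-0.0154 + 0.9894) = 436.08 × 0.9740 = 424.74 W/m².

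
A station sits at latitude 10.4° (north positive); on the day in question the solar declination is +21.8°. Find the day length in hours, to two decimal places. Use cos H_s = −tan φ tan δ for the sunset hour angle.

12.56 hours

The sunset hour angle satisfies cos H_s = −tan φ tan δ = -0.0734, giving H_s = 94.21°.
Day length = 2 H_s / 15° h⁻¹ = 188.42° / 15 = 12.561 h.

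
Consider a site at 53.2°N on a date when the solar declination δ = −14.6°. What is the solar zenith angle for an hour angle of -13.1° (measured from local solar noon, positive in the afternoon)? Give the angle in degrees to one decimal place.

68.7°

With φ = 53.2°, δ = -14.6°, H = -13.10°: sin φ sin δ = -0.2018, cos φ cos δ cos H = 0.5646, so cos θ_z = 0.3628.
θ_z = arccos(0.3628) = 68.73°.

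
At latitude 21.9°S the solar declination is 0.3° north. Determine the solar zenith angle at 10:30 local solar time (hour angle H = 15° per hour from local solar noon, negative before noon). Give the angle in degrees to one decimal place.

31.2°

Hour angle H = 15° × (10.5 − 12) = -22.50°.
With φ = -21.9°, δ = 0.3°, H = -22.50°: sin φ sin δ = -0.0020, cos φ cos δ cos H = 0.8572, so cos θ_z = 0.8552.
θ_z = arccos(0.8552) = 31.22°.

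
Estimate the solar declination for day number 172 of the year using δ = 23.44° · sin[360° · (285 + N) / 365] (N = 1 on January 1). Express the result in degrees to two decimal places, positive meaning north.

360 × (285 + 172) / 365 = 450.740°; sin(450.740°) = 0.9999.
δ = 23.44 × 0.9999 = 23.438° ≈ +23.44°.

+23.44°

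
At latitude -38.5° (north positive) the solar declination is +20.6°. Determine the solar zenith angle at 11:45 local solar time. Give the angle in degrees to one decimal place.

Hour angle H = 15° × (11.75 − 12) = -3.75°.
With φ = -38.5°, δ = 20.6°, H = -3.75°: sin φ sin δ = -0.2190, cos φ cos δ cos H = 0.7310, so cos θ_z = 0.5120.
θ_z = arccos(0.5120) = 59.20°.

59.2°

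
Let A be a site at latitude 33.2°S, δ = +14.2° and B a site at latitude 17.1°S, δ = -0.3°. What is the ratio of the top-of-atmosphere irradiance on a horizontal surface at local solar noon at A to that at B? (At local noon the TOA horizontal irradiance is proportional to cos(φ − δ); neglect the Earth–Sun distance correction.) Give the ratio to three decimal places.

A: cos θ_z = cos(-33.2° − (14.2°)) = 0.6769.
B: cos θ_z = cos(-17.1° − (-0.3°)) = 0.9573.
Ratio A/B = 0.6769 / 0.9573 = 0.7071.

0.707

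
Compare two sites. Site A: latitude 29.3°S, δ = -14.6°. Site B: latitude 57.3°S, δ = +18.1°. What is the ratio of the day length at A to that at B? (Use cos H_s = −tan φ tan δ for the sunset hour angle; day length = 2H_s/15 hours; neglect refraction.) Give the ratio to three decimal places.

1.657

A: H_s = arccos(−tan -29.3° · tan -14.6°) = 98.41°, so 2H_s/15 = 13.1213 h.
B: H_s = arccos(−tan -57.3° · tan 18.1°) = 59.39°, so 2H_s/15 = 7.9187 h.
Ratio A/B = 13.1213 / 7.9187 = 1.6570.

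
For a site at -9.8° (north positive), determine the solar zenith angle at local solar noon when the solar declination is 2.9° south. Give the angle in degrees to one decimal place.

At local solar noon the hour angle is zero, so the zenith angle is |φ − δ| = |-9.8° − (-2.9°)| = 6.9°.

6.9°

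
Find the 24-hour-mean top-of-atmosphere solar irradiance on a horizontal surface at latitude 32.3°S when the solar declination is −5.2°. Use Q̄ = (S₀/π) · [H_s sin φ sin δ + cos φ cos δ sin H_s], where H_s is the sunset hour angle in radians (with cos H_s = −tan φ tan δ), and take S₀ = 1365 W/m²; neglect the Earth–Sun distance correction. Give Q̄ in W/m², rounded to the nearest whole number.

399 W/m²

−tan φ tan δ = −(-0.6322)(-0.0910) = -0.0575; H_s = arccos(-0.0575) = 93.30°. In radians, H_s = 1.6284.
H_s sin φ sin δ = 1.6284 × -0.5344 × -0.0906 = 0.0788.
cos φ cos δ sin H_s = 0.8453 × 0.9959 × 0.9983 = 0.8404.
Q̄ = (1365/π) × (0.0788 + 0.8404) = 434.49 × 0.9192 = 399.38 W/m².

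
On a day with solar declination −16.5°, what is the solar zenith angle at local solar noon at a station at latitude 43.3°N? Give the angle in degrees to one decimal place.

59.8°

At local solar noon the hour angle is zero, so the zenith angle is |φ − δ| = |43.3° − (-16.5°)| = 59.8°.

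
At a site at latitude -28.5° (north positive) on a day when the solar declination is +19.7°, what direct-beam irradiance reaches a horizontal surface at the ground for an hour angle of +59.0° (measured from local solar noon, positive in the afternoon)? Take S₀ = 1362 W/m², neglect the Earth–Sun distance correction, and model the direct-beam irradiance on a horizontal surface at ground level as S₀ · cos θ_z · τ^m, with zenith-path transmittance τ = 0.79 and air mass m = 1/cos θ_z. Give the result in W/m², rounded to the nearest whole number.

With φ = -28.5°, δ = 19.7°, H = 59.00°: sin φ sin δ = -0.1608, cos φ cos δ cos H = 0.4261, so cos θ_z = 0.2653.
Air mass m = 1/cos θ_z = 1/0.2653 = 3.769; τ^m = 0.79^3.769 = 0.4113.
Surface direct beam = 1362 × 0.2653 × 0.4113 = 148.62 W/m².

149 W/m²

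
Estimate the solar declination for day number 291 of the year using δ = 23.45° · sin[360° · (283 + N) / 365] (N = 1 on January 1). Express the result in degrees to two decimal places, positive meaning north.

-10.33°

360 × (283 + 291) / 365 = 566.137°; sin(566.137°) = -0.4405.
δ = 23.45 × -0.4405 = -10.330° ≈ -10.33°.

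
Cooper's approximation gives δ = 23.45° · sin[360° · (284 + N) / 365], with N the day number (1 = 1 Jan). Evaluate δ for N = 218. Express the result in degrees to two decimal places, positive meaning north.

+16.55°

360 × (284 + 218) / 365 = 495.123°; sin(495.123°) = 0.7056.
δ = 23.45 × 0.7056 = 16.546° ≈ +16.55°.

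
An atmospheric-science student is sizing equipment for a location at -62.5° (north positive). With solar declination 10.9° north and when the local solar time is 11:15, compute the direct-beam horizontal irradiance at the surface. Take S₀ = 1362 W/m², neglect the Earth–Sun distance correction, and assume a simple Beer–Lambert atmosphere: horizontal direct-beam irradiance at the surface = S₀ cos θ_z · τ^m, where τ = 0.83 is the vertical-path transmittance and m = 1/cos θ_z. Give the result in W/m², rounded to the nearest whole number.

193 W/m²

Hour angle H = 15° × (11.25 − 12) = -11.25°.
cos θ_z = sin φ sin δ + cos φ cos δ cos H = (-0.8870)(0.1891) + (0.4617)(0.9820)(0.9808) = 0.2770.
Air mass m = 1/cos θ_z = 1/0.2770 = 3.610; τ^m = 0.83^3.610 = 0.5104.
Surface direct beam = 1362 × 0.2770 × 0.5104 = 192.56 W/m².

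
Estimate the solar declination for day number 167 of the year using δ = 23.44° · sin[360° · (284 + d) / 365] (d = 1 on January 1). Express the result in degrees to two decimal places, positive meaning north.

+23.34°

360 × (284 + 167) / 365 = 444.822°; sin(444.822°) = 0.9959.
δ = 23.44 × 0.9959 = 23.344° ≈ +23.34°.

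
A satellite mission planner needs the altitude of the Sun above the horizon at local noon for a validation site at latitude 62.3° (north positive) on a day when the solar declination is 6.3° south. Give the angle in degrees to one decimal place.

21.4°

At local solar noon the hour angle is zero, so the elevation is 90° − |φ − δ| = 90° − |62.3° − (-6.3°)| = 90° − 68.6° = 21.4°.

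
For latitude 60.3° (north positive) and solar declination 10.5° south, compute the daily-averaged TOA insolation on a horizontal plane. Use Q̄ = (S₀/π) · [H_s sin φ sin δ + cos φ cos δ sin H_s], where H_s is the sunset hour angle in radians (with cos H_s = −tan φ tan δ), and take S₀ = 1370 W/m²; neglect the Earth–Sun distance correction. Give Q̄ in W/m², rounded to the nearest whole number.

115 W/m²

The sunset hour angle satisfies cos H_s = −tan φ tan δ = 0.3249, giving H_s = 71.04°. In radians, H_s = 1.2399.
H_s sin φ sin δ = 1.2399 × 0.8686 × -0.1822 = -0.1962.
cos φ cos δ sin H_s = 0.4955 × 0.9833 × 0.9458 = 0.4608.
Q̄ = (1370/π) × (-0.1962 + 0.4608) = 436.08 × 0.2646 = 115.39 W/m².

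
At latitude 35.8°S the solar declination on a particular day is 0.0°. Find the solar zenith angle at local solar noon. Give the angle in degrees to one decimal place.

35.8°

At local solar noon the hour angle is zero, so the zenith angle is |φ − δ| = |-35.8° − (0.0°)| = 35.8°.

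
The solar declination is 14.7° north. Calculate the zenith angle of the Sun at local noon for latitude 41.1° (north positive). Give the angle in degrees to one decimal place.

26.4°

At local solar noon the hour angle is zero, so the zenith angle is |φ − δ| = |41.1° − (14.7°)| = 26.4°.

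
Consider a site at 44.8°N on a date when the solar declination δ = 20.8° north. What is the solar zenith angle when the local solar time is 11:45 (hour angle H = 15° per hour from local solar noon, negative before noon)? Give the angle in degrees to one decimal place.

24.2°

Hour angle H = 15° × (11.75 − 12) = -3.75°.
cos θ_z = sin φ sin δ + cos φ cos δ cos H = (0.7046)(0.3551) + (0.7096)(0.9348)(0.9979) = 0.9121.
θ_z = arccos(0.9121) = 24.20°.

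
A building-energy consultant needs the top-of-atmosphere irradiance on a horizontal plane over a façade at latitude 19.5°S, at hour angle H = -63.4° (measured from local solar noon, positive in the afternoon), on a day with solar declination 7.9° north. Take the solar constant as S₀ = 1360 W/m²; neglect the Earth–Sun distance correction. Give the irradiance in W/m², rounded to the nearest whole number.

cos θ_z = sin φ sin δ + cos φ cos δ cos H = (-0.3338)(0.1374) + (0.9426)(0.9905)(0.4478) = 0.3722.
Top-of-atmosphere irradiance = S₀ cos θ_z = 1360 × 0.3722 = 506.19 W/m².

506 W/m²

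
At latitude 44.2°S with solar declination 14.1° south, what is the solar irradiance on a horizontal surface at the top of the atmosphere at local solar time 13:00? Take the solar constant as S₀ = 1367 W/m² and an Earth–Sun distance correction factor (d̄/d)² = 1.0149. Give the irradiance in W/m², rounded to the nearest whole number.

1167 W/m²

Hour angle H = 15° × (13 − 12) = 15.00°.
cos θ_z = sin(-44.2°) sin(-14.1°) + cos(-44.2°) cos(-14.1°) cos(15.00°) = 0.1698 + 0.6716 = 0.8414.
Top-of-atmosphere irradiance = S₀ (d̄/d)² cos θ_z = 1367 × 1.0149 × 0.8414 = 1167.33 W/m².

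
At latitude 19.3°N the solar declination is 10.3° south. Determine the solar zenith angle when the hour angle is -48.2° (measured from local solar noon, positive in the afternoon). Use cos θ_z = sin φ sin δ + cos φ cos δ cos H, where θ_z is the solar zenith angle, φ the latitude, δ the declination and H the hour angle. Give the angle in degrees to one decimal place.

cos θ_z = sin(19.3°) sin(-10.3°) + cos(19.3°) cos(-10.3°) cos(-48.20°) = -0.0591 + 0.6189 = 0.5598.
θ_z = arccos(0.5598) = 55.96°.

56.0°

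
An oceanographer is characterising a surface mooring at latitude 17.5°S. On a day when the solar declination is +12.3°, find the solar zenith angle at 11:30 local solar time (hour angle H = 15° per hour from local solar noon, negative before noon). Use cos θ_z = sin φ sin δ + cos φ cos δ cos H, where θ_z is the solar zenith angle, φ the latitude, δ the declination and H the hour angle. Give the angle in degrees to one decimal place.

Hour angle H = 15° × (11.5 − 12) = -7.50°.
cos θ_z = sin φ sin δ + cos φ cos δ cos H = (-0.3007)(0.2130) + (0.9537)(0.9770)(0.9914) = 0.8597.
θ_z = arccos(0.8597) = 30.72°.

30.7°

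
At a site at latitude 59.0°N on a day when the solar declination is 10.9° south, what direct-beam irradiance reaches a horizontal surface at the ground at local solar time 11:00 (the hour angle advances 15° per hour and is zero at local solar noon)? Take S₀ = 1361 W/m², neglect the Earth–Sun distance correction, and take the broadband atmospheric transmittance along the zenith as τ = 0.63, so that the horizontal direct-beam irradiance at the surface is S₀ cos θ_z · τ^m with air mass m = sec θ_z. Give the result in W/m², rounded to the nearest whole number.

Hour angle H = 15° × (11 − 12) = -15.00°.
cos θ_z = sin(59.0°) sin(-10.9°) + cos(59.0°) cos(-10.9°) cos(-15.00°) = -0.1621 + 0.4885 = 0.3264.
Air mass m = 1/cos θ_z = 1/0.3264 = 3.064; τ^m = 0.63^3.064 = 0.2428.
Surface direct beam = 1361 × 0.3264 × 0.2428 = 107.86 W/m².

108 W/m²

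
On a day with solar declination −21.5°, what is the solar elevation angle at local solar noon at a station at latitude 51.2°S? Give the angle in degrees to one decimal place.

At local solar noon the hour angle is zero, so the elevation is 90° − |φ − δ| = 90° − |-51.2° − (-21.5°)| = 90° − 29.7° = 60.3°.

60.3°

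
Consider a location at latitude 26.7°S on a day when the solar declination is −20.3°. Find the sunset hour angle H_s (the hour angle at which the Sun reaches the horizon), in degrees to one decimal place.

100.7°

cos H_s = −tan(-26.7°) · tan(-20.3°) = -0.1860, so H_s = arccos(-0.1860) = 100.72°.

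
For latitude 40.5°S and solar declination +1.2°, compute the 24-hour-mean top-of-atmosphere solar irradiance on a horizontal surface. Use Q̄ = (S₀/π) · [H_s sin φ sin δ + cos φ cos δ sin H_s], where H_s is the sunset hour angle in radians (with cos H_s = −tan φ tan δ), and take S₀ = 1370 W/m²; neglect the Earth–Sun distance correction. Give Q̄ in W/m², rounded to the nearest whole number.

322 W/m²

cos H_s = −tan(-40.5°) · tan(1.2°) = 0.0179, so H_s = arccos(0.0179) = 88.97°. In radians, H_s = 1.5528.
H_s sin φ sin δ = 1.5528 × -0.6494 × 0.0209 = -0.0211.
cos φ cos δ sin H_s = 0.7604 × 0.9998 × 0.9998 = 0.7601.
Q̄ = (1370/π) × (-0.0211 + 0.7601) = 436.08 × 0.7390 = 322.26 W/m².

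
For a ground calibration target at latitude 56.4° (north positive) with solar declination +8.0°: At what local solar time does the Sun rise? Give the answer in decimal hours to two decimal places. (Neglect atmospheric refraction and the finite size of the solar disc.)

cos H_s = −tan(56.4°) · tan(8.0°) = -0.2115, so H_s = arccos(-0.2115) = 102.21°.
Sunrise is at 12 − H_s/15 = 12 − 6.814 = 5.186 h local solar time.

5.19 h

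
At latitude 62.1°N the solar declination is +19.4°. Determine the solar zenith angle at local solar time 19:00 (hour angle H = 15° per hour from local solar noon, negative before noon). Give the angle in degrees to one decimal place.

Hour angle H = 15° × (19 − 12) = 105.00°.
With φ = 62.1°, δ = 19.4°, H = 105.00°: sin φ sin δ = 0.2936, cos φ cos δ cos H = -0.1142, so cos θ_z = 0.1794.
θ_z = arccos(0.1794) = 79.67°.

79.7°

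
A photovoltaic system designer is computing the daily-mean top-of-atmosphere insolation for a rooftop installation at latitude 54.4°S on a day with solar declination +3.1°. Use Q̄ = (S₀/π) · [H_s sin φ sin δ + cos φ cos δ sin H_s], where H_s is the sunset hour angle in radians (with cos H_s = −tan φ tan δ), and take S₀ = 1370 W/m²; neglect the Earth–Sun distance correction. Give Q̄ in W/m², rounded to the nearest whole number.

−tan φ tan δ = −(-1.3968)(0.0542) = 0.0757; H_s = arccos(0.0757) = 85.66°. In radians, H_s = 1.4950.
H_s sin φ sin δ = 1.4950 × -0.8131 × 0.0541 = -0.0658.
cos φ cos δ sin H_s = 0.5821 × 0.9985 × 0.9971 = 0.5795.
Q̄ = (1370/π) × (-0.0658 + 0.5795) = 436.08 × 0.5137 = 224.01 W/m².

224 W/m²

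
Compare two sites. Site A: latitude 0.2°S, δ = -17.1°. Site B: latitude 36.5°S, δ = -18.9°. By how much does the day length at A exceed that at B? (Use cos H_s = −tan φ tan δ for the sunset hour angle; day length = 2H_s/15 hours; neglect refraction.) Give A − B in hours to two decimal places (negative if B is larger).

-1.95 h

A: H_s = arccos(−tan -0.2° · tan -17.1°) = 90.06°, so 2H_s/15 = 12.0080 h.
B: H_s = arccos(−tan -36.5° · tan -18.9°) = 104.68°, so 2H_s/15 = 13.9573 h.
A − B = 12.0080 − 13.9573 = -1.9493 h.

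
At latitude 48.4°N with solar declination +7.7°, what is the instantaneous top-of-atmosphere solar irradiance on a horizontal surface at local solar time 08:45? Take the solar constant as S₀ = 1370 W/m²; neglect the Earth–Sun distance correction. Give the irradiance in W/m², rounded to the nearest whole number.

732 W/m²

Hour angle H = 15° × (8.75 − 12) = -48.75°.
cos θ_z = sin(48.4°) sin(7.7°) + cos(48.4°) cos(7.7°) cos(-48.75°) = 0.1002 + 0.4338 = 0.5340.
Top-of-atmosphere irradiance = S₀ cos θ_z = 1370 × 0.5340 = 731.58 W/m².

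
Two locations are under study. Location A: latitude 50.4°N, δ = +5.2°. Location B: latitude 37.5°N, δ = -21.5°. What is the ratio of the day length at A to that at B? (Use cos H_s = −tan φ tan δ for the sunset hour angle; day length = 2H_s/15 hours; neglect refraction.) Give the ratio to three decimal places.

A: H_s = arccos(−tan 50.4° · tan 5.2°) = 96.32°, so 2H_s/15 = 12.8427 h.
B: H_s = arccos(−tan 37.5° · tan -21.5°) = 72.41°, so 2H_s/15 = 9.6547 h.
Ratio A/B = 12.8427 / 9.6547 = 1.3302.

1.330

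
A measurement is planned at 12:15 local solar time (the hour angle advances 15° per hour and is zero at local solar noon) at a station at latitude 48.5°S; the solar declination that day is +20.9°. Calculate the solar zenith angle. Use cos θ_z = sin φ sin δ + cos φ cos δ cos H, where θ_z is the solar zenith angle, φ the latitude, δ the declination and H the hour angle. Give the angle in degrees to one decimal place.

Hour angle H = 15° × (12.25 − 12) = 3.75°.
cos θ_z = sin(-48.5°) sin(20.9°) + cos(-48.5°) cos(20.9°) cos(3.75°) = -0.2672 + 0.6177 = 0.3505.
θ_z = arccos(0.3505) = 69.48°.

69.5°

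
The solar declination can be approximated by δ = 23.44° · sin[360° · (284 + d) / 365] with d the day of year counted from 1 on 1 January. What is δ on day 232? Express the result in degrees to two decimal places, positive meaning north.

+12.10°

360 × (284 + 232) / 365 = 508.932°; sin(508.932°) = 0.5161.
δ = 23.44 × 0.5161 = 12.097° ≈ +12.10°.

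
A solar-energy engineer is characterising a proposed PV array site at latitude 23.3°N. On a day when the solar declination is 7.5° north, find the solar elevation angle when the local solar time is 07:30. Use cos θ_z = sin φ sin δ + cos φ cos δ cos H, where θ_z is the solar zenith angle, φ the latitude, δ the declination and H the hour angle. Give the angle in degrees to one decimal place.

23.6°

Hour angle H = 15° × (7.5 − 12) = -67.50°.
cos θ_z = sin(23.3°) sin(7.5°) + cos(23.3°) cos(7.5°) cos(-67.50°) = 0.0516 + 0.3485 = 0.4001.
θ_z = arccos(0.4001) = 66.42°, so the elevation is 90° − 66.42° = 23.58°.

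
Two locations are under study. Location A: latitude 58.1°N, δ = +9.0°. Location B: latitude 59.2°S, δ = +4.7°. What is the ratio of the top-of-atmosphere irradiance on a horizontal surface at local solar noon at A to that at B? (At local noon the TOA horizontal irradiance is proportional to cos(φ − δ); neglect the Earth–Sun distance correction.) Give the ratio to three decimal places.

1.488

A: cos θ_z = cos(58.1° − (9.0°)) = 0.6547.
B: cos θ_z = cos(-59.2° − (4.7°)) = 0.4399.
Ratio A/B = 0.6547 / 0.4399 = 1.4883.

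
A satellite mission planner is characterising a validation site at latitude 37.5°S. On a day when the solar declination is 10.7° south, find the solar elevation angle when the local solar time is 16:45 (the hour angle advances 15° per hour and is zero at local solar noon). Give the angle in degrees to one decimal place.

Hour angle H = 15° × (16.75 − 12) = 71.25°.
With φ = -37.5°, δ = -10.7°, H = 71.25°: sin φ sin δ = 0.1130, cos φ cos δ cos H = 0.2506, so cos θ_z = 0.3636.
θ_z = arccos(0.3636) = 68.68°, so the elevation is 90° − 68.68° = 21.32°.

21.3°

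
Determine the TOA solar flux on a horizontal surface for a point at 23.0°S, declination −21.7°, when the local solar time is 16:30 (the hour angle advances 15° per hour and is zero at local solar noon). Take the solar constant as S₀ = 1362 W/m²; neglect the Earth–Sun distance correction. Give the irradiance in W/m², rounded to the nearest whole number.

643 W/m²

Hour angle H = 15° × (16.5 − 12) = 67.50°.
With φ = -23.0°, δ = -21.7°, H = 67.50°: sin φ sin δ = 0.1445, cos φ cos δ cos H = 0.3273, so cos θ_z = 0.4718.
Top-of-atmosphere irradiance = S₀ cos θ_z = 1362 × 0.4718 = 642.59 W/m².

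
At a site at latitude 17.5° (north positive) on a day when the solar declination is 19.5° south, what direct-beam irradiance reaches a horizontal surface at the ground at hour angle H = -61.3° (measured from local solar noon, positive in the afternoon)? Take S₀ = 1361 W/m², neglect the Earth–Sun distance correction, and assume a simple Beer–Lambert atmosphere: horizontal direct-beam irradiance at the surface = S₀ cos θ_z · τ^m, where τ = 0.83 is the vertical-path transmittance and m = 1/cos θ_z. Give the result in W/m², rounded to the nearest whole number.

257 W/m²

cos θ_z = sin φ sin δ + cos φ cos δ cos H = (0.3007)(-0.3338) + (0.9537)(0.9426)(0.4802) = 0.3313.
Air mass m = 1/cos θ_z = 1/0.3313 = 3.018; τ^m = 0.83^3.018 = 0.5699.
Surface direct beam = 1361 × 0.3313 × 0.5699 = 256.97 W/m².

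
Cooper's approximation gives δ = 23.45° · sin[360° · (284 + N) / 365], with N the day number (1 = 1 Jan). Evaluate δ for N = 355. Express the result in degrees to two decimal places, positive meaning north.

360 × (284 + 355) / 365 = 630.247°; sin(630.247°) = -1.0000.
δ = 23.45 × -1.0000 = -23.450° ≈ -23.45°.

-23.45°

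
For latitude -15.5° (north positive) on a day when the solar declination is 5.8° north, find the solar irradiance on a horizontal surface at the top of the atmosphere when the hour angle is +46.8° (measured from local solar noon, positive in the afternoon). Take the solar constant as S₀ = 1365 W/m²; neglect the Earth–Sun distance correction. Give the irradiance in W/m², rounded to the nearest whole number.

cos θ_z = sin φ sin δ + cos φ cos δ cos H = (-0.2672)(0.1011) + (0.9636)(0.9949)(0.6845) = 0.6292.
Top-of-atmosphere irradiance = S₀ cos θ_z = 1365 × 0.6292 = 858.86 W/m².

859 W/m²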